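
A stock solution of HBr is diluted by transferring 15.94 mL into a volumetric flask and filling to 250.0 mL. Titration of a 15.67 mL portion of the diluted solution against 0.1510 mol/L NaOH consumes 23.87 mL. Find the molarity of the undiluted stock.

n(NaOH) = 0.1510 x 0.02387 = 0.003604 mol.
n(HBr) in the aliquot = 0.003604 mol.
[diluted HBr] = 0.003604 / 0.01567 = 0.2300 M.
Dilution factor = 250.0/15.94 = 15.68, so [stock] = 0.2300 x 15.68 = 3.61 M.

3.61 M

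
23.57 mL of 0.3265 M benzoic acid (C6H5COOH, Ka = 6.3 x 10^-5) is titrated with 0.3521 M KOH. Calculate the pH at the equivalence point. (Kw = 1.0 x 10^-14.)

8.71

n(C6H5COOH) = 0.3265 x 0.02357 = 0.007696 mol; V(KOH) at equivalence = 0.007696/0.3521 = 0.02186 L.
At equivalence all the acid is converted to C6H5COO-; total volume = 0.02357 + 0.02186 = 0.04543 L, so [C6H5COO-] = 0.007696/0.04543 = 0.1694 M.
Kb = Kw/Ka = 1.0e-14 / 6.3 x 10^-5 = 1.59e-10.
[OH^-] = sqrt(Kb x [C6H5COO-]) = sqrt(1.59e-10 x 0.1694) = 5.19e-6 M.
pOH = 5.29, so pH = 14.00 - 5.29 = 8.71.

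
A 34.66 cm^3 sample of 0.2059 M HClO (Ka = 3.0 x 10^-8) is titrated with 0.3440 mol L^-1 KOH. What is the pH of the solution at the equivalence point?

n(HClO) = 0.2059 x 0.03466 = 0.007136 mol; V(KOH) at equivalence = 0.007136/0.3440 = 0.02075 L.
At equivalence all the acid is converted to ClO-; total volume = 0.03466 + 0.02075 = 0.05541 L, so [ClO-] = 0.007136/0.05541 = 0.1288 M.
Kb = Kw/Ka = 1.0e-14 / 3.0 x 10^-8 = 3.33e-7.
[OH^-] = sqrt(Kb x [ClO-]) = sqrt(3.33e-7 x 0.1288) = 0.000207 M.
pOH = 3.68, so pH = 14.00 - 3.68 = 10.32.

10.32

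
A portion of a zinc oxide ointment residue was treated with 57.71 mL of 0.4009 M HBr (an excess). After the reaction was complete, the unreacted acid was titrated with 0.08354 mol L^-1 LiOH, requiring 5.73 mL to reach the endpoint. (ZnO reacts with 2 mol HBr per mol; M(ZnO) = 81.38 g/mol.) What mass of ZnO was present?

Total n(HBr) added = 0.4009 x 0.05771 = 0.02314 mol.
n(LiOH) used = 0.08354 x 0.005730 = 0.0004787 mol, which equals the excess n(HBr).
So n(HBr) consumed by the sample = 0.02314 - 0.0004787 = 0.02266 mol.
n(ZnO) = 0.02266 / 2 = 0.01133 mol.
mass = 0.01133 mol x 81.38 g/mol = 0.922 g.

0.922 g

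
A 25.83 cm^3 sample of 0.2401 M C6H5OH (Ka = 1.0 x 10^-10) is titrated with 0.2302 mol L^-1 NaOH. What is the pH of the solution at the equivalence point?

n(C6H5OH) = 0.2401 x 0.02583 = 0.006202 mol; V(NaOH) at equivalence = 0.006202/0.2302 = 0.02694 L.
At equivalence all the acid is converted to C6H5O-; total volume = 0.02583 + 0.02694 = 0.05277 L, so [C6H5O-] = 0.006202/0.05277 = 0.1175 M.
Kb = Kw/Ka = 1.0e-14 / 1.0 x 10^-10 = 0.000100.
[OH^-] = sqrt(Kb x [C6H5O-]) = sqrt(0.000100 x 0.1175) = 0.00343 M.
pOH = 2.46, so pH = 14.00 - 2.46 = 11.54.

11.54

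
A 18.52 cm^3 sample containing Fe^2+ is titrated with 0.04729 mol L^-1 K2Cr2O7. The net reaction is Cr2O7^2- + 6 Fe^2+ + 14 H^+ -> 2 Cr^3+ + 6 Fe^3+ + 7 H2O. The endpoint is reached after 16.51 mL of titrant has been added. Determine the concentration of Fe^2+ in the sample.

0.253 M

n(K2Cr2O7) = 0.04729 x 0.01651 = 0.0007808 mol.
From the balanced equation, 1 mol K2Cr2O7 reacts with 6 mol Fe^2+, so n(Fe^2+) = 0.0007808 x 6/1 = 0.004685 mol.
[Fe^2+] = 0.004685 / 0.01852 L = 0.253 M.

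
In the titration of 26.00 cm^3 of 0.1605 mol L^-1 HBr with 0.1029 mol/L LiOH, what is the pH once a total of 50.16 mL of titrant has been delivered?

n(acid) = 0.1605 x 0.02600 = 0.004173 mol; n(LiOH) added = 0.1029 x 0.05016 = 0.005161 mol.
Base is in excess by 0.005161 - 0.004173 = 0.0009885 mol in a total volume of 0.07616 L.
[OH^-] = 0.0009885/0.07616 = 0.01298 M, so pOH = 1.89 and pH = 14.00 - 1.89 = 12.11.

12.11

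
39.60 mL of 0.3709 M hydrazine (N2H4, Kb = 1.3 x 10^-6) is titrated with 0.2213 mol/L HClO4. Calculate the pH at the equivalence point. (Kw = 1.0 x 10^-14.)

n(N2H4) = 0.3709 x 0.03960 = 0.01469 mol; V(HClO4) at equivalence = 0.01469/0.2213 = 0.06637 L.
At equivalence the base is fully converted to N2H5+; total volume = 0.1060 L, so [N2H5+] = 0.01469/0.1060 = 0.1386 M.
Ka(N2H5+) = Kw/Kb = 1.0e-14 / 1.3 x 10^-6 = 7.69e-9.
[H^+] = sqrt(Ka x [N2H5+]) = sqrt(7.69e-9 x 0.1386) = 3.27e-5 M.
pH = -log(3.27e-5) = 4.49.

4.49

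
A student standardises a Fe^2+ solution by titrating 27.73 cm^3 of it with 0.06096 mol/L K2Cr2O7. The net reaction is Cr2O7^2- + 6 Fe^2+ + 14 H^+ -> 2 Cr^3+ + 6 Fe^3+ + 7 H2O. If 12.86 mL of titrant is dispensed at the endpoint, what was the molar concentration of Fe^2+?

0.170 M

n(K2Cr2O7) = 0.06096 x 0.01286 = 0.0007839 mol.
From the balanced equation, 1 mol K2Cr2O7 reacts with 6 mol Fe^2+, so n(Fe^2+) = 0.0007839 x 6/1 = 0.004704 mol.
[Fe^2+] = 0.004704 / 0.02773 L = 0.170 M.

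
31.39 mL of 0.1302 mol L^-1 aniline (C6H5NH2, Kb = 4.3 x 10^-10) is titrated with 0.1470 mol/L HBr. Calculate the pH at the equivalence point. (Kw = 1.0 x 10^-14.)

2.90

n(C6H5NH2) = 0.1302 x 0.03139 = 0.004087 mol; V(HBr) at equivalence = 0.004087/0.1470 = 0.02780 L.
At equivalence the base is fully converted to C6H5NH3+; total volume = 0.05919 L, so [C6H5NH3+] = 0.004087/0.05919 = 0.06905 M.
Ka(C6H5NH3+) = Kw/Kb = 1.0e-14 / 4.3 x 10^-10 = 2.33e-5.
[H^+] = sqrt(Ka x [C6H5NH3+]) = sqrt(2.33e-5 x 0.06905) = 0.00127 M.
pH = -log(0.00127) = 2.90.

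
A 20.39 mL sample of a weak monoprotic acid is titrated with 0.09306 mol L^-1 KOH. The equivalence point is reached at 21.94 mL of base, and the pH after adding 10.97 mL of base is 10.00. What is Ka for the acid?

10.97 mL is half of the equivalence volume, so this is the half-equivalence point where [HA] = [A^-].
At half-equivalence pH = pKa, so pKa = 10.00.
Ka = 10^(-10.00) = 1.0 x 10^-10.

1.0 x 10^-10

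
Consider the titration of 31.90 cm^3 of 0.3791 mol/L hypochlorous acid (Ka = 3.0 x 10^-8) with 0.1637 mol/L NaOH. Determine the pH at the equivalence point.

10.29

n(HClO) = 0.3791 x 0.03190 = 0.01209 mol; V(NaOH) at equivalence = 0.01209/0.1637 = 0.07387 L.
At equivalence all the acid is converted to ClO-; total volume = 0.03190 + 0.07387 = 0.1058 L, so [ClO-] = 0.01209/0.1058 = 0.1143 M.
Kb = Kw/Ka = 1.0e-14 / 3.0 x 10^-8 = 3.33e-7.
[OH^-] = sqrt(Kb x [ClO-]) = sqrt(3.33e-7 x 0.1143) = 0.000195 M.
pOH = 3.71, so pH = 14.00 - 3.71 = 10.29.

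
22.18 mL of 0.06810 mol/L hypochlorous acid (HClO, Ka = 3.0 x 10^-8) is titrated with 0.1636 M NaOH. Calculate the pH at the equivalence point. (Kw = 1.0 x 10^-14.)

n(HClO) = 0.06810 x 0.02218 = 0.001510 mol; V(NaOH) at equivalence = 0.001510/0.1636 = 0.009233 L.
At equivalence all the acid is converted to ClO-; total volume = 0.02218 + 0.009233 = 0.03141 L, so [ClO-] = 0.001510/0.03141 = 0.04808 M.
Kb = Kw/Ka = 1.0e-14 / 3.0 x 10^-8 = 3.33e-7.
[OH^-] = sqrt(Kb x [ClO-]) = sqrt(3.33e-7 x 0.04808) = 0.000127 M.
pOH = 3.90, so pH = 14.00 - 3.90 = 10.10.

10.10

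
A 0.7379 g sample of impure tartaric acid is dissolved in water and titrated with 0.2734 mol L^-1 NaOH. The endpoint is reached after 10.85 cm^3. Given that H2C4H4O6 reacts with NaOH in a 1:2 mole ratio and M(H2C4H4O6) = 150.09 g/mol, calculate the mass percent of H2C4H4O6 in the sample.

30.2%

n(NaOH) = 0.2734 x 0.01085 = 0.002966 mol.
n(H2C4H4O6) = 0.002966 / 2 = 0.001483 mol.
mass of H2C4H4O6 = 0.001483 x 150.09 = 0.2226 g.
% purity = 0.2226 / 0.7379 x 100 = 30.2%.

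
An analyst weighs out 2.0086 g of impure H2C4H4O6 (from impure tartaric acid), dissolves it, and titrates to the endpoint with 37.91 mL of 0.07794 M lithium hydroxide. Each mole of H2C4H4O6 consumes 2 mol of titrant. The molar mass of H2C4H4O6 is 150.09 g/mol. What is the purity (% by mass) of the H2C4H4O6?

11.0%

n(LiOH) = 0.07794 x 0.03791 = 0.002955 mol.
n(H2C4H4O6) = 0.002955 / 2 = 0.001477 mol.
mass of H2C4H4O6 = 0.001477 x 150.09 = 0.2217 g.
% purity = 0.2217 / 2.0086 x 100 = 11.0%.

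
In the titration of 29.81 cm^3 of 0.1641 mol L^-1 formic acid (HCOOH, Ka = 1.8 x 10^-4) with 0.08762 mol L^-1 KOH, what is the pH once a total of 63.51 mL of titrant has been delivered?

n(acid) = 0.1641 x 0.02981 = 0.004892 mol; n(KOH) added = 0.08762 x 0.06351 = 0.005565 mol.
Base is in excess by 0.005565 - 0.004892 = 0.0006729 mol in a total volume of 0.09332 L.
[OH^-] = 0.0006729/0.09332 = 0.007211 M, so pOH = 2.14 and pH = 14.00 - 2.14 = 11.86.

11.86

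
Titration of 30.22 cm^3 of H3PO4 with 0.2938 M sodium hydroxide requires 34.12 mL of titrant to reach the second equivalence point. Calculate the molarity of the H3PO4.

n(NaOH) = 0.2938 x 0.03412 = 0.01002 mol.
At the second equivalence point, 2 mol OH^- react per mol H3PO4, so n(H3PO4) = 0.01002 / 2 = 0.005012 mol.
[H3PO4] = 0.005012 / 0.03022 L = 0.166 M.

0.166 M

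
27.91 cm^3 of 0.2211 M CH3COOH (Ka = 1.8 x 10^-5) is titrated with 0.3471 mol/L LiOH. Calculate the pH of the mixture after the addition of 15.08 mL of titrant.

Initial n(CH3COOH) = 0.2211 x 0.02791 = 0.006171 mol.
n(LiOH) added = 0.3471 x 0.01508 = 0.005234 mol, converting that many moles of CH3COOH to CH3COO-.
Remaining n(CH3COOH) = 0.0009366 mol; n(CH3COO-) = 0.005234 mol.
By Henderson-Hasselbalch, pH = pKa + log([A^-]/[HA]) = 4.74 + log(0.005234/0.0009366) = 4.74 + (+0.75) = 5.49.

5.49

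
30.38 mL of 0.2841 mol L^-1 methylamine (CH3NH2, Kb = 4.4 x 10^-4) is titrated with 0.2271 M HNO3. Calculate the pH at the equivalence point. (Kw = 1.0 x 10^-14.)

5.77

n(CH3NH2) = 0.2841 x 0.03038 = 0.008631 mol; V(HNO3) at equivalence = 0.008631/0.2271 = 0.03801 L.
At equivalence the base is fully converted to CH3NH3+; total volume = 0.06839 L, so [CH3NH3+] = 0.008631/0.06839 = 0.1262 M.
Ka(CH3NH3+) = Kw/Kb = 1.0e-14 / 4.4 x 10^-4 = 2.27e-11.
[H^+] = sqrt(Ka x [CH3NH3+]) = sqrt(2.27e-11 x 0.1262) = 1.69e-6 M.
pH = -log(1.69e-6) = 5.77.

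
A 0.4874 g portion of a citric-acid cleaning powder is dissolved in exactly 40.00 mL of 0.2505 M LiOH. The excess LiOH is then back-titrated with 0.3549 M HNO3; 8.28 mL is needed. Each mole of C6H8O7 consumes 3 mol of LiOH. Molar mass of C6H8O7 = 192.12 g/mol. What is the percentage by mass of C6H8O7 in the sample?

Total n(LiOH) added = 0.2505 x 0.04000 = 0.01002 mol.
n(HNO3) used = 0.3549 x 0.008280 = 0.002939 mol, which equals the excess n(LiOH).
So n(LiOH) consumed by the sample = 0.01002 - 0.002939 = 0.007081 mol.
n(C6H8O7) = 0.007081 / 3 = 0.002360 mol.
mass C6H8O7 = 0.002360 x 192.12 = 0.4535 g, so %C6H8O7 = 0.4535/0.4874 x 100 = 93.0%.

93.0%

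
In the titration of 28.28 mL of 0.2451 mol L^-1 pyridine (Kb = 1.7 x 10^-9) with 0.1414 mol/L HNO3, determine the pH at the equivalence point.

n(C5H5N) = 0.2451 x 0.02828 = 0.006931 mol; V(HNO3) at equivalence = 0.006931/0.1414 = 0.04902 L.
At equivalence the base is fully converted to C5H5NH+; total volume = 0.07730 L, so [C5H5NH+] = 0.006931/0.07730 = 0.08967 M.
Ka(C5H5NH+) = Kw/Kb = 1.0e-14 / 1.7 x 10^-9 = 5.88e-6.
[H^+] = sqrt(Ka x [C5H5NH+]) = sqrt(5.88e-6 x 0.08967) = 0.000726 M.
pH = -log(0.000726) = 3.14.

3.14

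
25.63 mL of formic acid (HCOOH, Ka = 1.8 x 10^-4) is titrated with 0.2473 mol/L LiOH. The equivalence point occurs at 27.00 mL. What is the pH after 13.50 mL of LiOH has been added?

3.74

13.50 mL is exactly half the equivalence volume (27.00/2), i.e. the half-equivalence point.
There, n(HA) = n(A^-), so pH = pKa = -log(1.8 x 10^-4) = 3.74.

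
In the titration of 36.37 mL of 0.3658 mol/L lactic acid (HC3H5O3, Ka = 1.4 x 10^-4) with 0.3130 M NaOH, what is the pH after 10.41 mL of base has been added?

Initial n(HC3H5O3) = 0.3658 x 0.03637 = 0.01330 mol.
n(NaOH) added = 0.3130 x 0.01041 = 0.003258 mol, converting that many moles of HC3H5O3 to C3H5O3-.
Remaining n(HC3H5O3) = 0.01005 mol; n(C3H5O3-) = 0.003258 mol.
By Henderson-Hasselbalch, pH = pKa + log([A^-]/[HA]) = 3.85 + log(0.003258/0.01005) = 3.85 + (-0.49) = 3.36.

3.36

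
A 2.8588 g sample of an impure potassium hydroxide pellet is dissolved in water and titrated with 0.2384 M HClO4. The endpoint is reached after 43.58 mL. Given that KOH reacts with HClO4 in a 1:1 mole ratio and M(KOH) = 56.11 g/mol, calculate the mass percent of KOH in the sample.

n(HClO4) = 0.2384 x 0.04358 = 0.01039 mol.
n(KOH) = 0.01039 / 1 = 0.01039 mol.
mass of KOH = 0.01039 x 56.11 = 0.5830 g.
% purity = 0.5830 / 2.8588 x 100 = 20.4%.

20.4%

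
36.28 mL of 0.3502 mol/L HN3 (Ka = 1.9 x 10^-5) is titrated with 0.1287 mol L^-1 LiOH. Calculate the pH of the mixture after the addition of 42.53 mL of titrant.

Initial n(HN3) = 0.3502 x 0.03628 = 0.01271 mol.
n(LiOH) added = 0.1287 x 0.04253 = 0.005474 mol, converting that many moles of HN3 to N3-.
Remaining n(HN3) = 0.007232 mol; n(N3-) = 0.005474 mol.
By Henderson-Hasselbalch, pH = pKa + log([A^-]/[HA]) = 4.72 + log(0.005474/0.007232) = 4.72 + (-0.12) = 4.60.

4.60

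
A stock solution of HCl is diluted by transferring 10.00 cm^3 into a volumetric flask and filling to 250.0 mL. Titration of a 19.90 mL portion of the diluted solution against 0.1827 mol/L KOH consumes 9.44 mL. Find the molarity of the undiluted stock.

n(KOH) = 0.1827 x 0.009440 = 0.001725 mol.
n(HCl) in the aliquot = 0.001725 mol.
[diluted HCl] = 0.001725 / 0.01990 = 0.08667 M.
Dilution factor = 250.0/10.00 = 25.00, so [stock] = 0.08667 x 25.00 = 2.17 M.

2.17 M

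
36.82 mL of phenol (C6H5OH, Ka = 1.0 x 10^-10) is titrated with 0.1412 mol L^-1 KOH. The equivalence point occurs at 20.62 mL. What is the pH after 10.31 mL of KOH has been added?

10.31 mL is exactly half the equivalence volume (20.62/2), i.e. the half-equivalence point.
There, n(HA) = n(A^-), so pH = pKa = -log(1.0 x 10^-10) = 10.00.

10.00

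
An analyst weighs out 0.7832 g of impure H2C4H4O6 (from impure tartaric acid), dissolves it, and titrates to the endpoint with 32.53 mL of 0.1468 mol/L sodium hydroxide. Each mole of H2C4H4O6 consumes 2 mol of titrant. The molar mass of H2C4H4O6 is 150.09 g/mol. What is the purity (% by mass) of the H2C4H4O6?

n(NaOH) = 0.1468 x 0.03253 = 0.004775 mol.
n(H2C4H4O6) = 0.004775 / 2 = 0.002388 mol.
mass of H2C4H4O6 = 0.002388 x 150.09 = 0.3584 g.
% purity = 0.3584 / 0.7832 x 100 = 45.8%.

45.8%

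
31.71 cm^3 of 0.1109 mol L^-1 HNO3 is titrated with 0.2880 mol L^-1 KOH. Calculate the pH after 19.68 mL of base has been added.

12.62

n(acid) = 0.1109 x 0.03171 = 0.003517 mol; n(KOH) added = 0.2880 x 0.01968 = 0.005668 mol.
Base is in excess by 0.005668 - 0.003517 = 0.002151 mol in a total volume of 0.05139 L.
[OH^-] = 0.002151/0.05139 = 0.04186 M, so pOH = 1.38 and pH = 14.00 - 1.38 = 12.62.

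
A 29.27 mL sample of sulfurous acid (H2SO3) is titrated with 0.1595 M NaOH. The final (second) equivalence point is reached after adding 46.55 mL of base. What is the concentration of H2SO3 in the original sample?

0.127 M

n(NaOH) = 0.1595 x 0.04655 = 0.007425 mol.
At the final (second) equivalence point, 2 mol OH^- react per mol H2SO3, so n(H2SO3) = 0.007425 / 2 = 0.003712 mol.
[H2SO3] = 0.003712 / 0.02927 L = 0.127 M.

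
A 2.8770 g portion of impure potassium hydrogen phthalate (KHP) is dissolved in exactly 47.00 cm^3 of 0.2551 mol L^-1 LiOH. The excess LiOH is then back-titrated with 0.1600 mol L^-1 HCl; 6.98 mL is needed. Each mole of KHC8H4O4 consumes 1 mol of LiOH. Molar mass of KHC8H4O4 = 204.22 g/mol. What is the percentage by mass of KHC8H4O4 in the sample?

Total n(LiOH) added = 0.2551 x 0.04700 = 0.01199 mol.
n(HCl) used = 0.1600 x 0.006980 = 0.001117 mol, which equals the excess n(LiOH).
So n(LiOH) consumed by the sample = 0.01199 - 0.001117 = 0.01087 mol.
n(KHC8H4O4) = 0.01087 / 1 = 0.01087 mol.
mass KHC8H4O4 = 0.01087 x 204.22 = 2.220 g, so %KHC8H4O4 = 2.220/2.8770 x 100 = 77.2%.

77.2%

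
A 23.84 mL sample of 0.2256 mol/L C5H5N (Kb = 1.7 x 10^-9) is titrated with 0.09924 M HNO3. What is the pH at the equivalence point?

3.20

n(C5H5N) = 0.2256 x 0.02384 = 0.005378 mol; V(HNO3) at equivalence = 0.005378/0.09924 = 0.05419 L.
At equivalence the base is fully converted to C5H5NH+; total volume = 0.07803 L, so [C5H5NH+] = 0.005378/0.07803 = 0.06892 M.
Ka(C5H5NH+) = Kw/Kb = 1.0e-14 / 1.7 x 10^-9 = 5.88e-6.
[H^+] = sqrt(Ka x [C5H5NH+]) = sqrt(5.88e-6 x 0.06892) = 0.000637 M.
pH = -log(0.000637) = 3.20.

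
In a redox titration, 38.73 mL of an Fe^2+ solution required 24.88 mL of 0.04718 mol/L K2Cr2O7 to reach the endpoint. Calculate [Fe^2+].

0.182 M

n(K2Cr2O7) = 0.04718 x 0.02488 = 0.001174 mol.
From the balanced equation, 1 mol K2Cr2O7 reacts with 6 mol Fe^2+, so n(Fe^2+) = 0.001174 x 6/1 = 0.007043 mol.
[Fe^2+] = 0.007043 / 0.03873 L = 0.182 M.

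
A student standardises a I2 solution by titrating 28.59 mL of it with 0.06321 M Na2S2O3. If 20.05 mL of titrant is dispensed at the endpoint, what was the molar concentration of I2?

n(Na2S2O3) = 0.06321 x 0.02005 = 0.001267 mol.
From the balanced equation, 2 mol Na2S2O3 reacts with 1 mol I2, so n(I2) = 0.001267 x 1/2 = 0.0006337 mol.
[I2] = 0.0006337 / 0.02859 L = 0.0222 M.

0.0222 M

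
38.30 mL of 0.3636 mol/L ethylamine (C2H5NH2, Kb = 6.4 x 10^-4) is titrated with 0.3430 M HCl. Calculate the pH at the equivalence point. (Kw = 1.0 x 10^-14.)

n(C2H5NH2) = 0.3636 x 0.03830 = 0.01393 mol; V(HCl) at equivalence = 0.01393/0.3430 = 0.04060 L.
At equivalence the base is fully converted to C2H5NH3+; total volume = 0.07890 L, so [C2H5NH3+] = 0.01393/0.07890 = 0.1765 M.
Ka(C2H5NH3+) = Kw/Kb = 1.0e-14 / 6.4 x 10^-4 = 1.56e-11.
[H^+] = sqrt(Ka x [C2H5NH3+]) = sqrt(1.56e-11 x 0.1765) = 1.66e-6 M.
pH = -log(1.66e-6) = 5.78.

5.78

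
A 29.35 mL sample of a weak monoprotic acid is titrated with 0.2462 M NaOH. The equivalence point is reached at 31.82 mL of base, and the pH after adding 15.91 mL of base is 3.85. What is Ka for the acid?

15.91 mL is half of the equivalence volume, so this is the half-equivalence point where [HA] = [A^-].
At half-equivalence pH = pKa, so pKa = 3.85.
Ka = 10^(-3.85) = 1.4 x 10^-4.

1.4 x 10^-4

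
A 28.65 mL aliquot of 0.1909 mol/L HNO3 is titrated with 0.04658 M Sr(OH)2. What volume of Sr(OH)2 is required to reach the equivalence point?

58.7 mL

n(HNO3) = 0.1909 mol/L x 0.02865 L = 0.005469 mol.
The neutralisation is 2 HNO3 : 1 Sr(OH)2, so n(Sr(OH)2) = 0.005469 x 1/2 = 0.002735 mol.
V(Sr(OH)2) = 0.002735 / 0.04658 = 0.05871 L = 58.7 mL.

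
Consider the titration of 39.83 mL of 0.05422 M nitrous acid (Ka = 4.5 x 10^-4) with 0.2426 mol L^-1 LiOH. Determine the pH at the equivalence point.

8.00

n(HNO2) = 0.05422 x 0.03983 = 0.002160 mol; V(LiOH) at equivalence = 0.002160/0.2426 = 0.008902 L.
At equivalence all the acid is converted to NO2-; total volume = 0.03983 + 0.008902 = 0.04873 L, so [NO2-] = 0.002160/0.04873 = 0.04432 M.
Kb = Kw/Ka = 1.0e-14 / 4.5 x 10^-4 = 2.22e-11.
[OH^-] = sqrt(Kb x [NO2-]) = sqrt(2.22e-11 x 0.04432) = 9.92e-7 M.
pOH = 6.00, so pH = 14.00 - 6.00 = 8.00.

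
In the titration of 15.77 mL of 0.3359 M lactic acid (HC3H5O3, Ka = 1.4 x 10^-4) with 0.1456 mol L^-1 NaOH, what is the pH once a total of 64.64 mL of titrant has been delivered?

12.71

n(acid) = 0.3359 x 0.01577 = 0.005297 mol; n(NaOH) added = 0.1456 x 0.06464 = 0.009412 mol.
Base is in excess by 0.009412 - 0.005297 = 0.004114 mol in a total volume of 0.08041 L.
[OH^-] = 0.004114/0.08041 = 0.05117 M, so pOH = 1.29 and pH = 14.00 - 1.29 = 12.71.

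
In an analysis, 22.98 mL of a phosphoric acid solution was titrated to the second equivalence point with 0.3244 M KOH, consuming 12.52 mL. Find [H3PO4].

0.0884 M

n(KOH) = 0.3244 x 0.01252 = 0.004061 mol.
At the second equivalence point, 2 mol OH^- react per mol H3PO4, so n(H3PO4) = 0.004061 / 2 = 0.002031 mol.
[H3PO4] = 0.002031 / 0.02298 L = 0.0884 M.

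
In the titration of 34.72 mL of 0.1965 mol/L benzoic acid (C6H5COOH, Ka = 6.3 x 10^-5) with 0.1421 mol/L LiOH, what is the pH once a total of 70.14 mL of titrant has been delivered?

12.48

n(acid) = 0.1965 x 0.03472 = 0.006822 mol; n(LiOH) added = 0.1421 x 0.07014 = 0.009967 mol.
Base is in excess by 0.009967 - 0.006822 = 0.003144 mol in a total volume of 0.1049 L.
[OH^-] = 0.003144/0.1049 = 0.02999 M, so pOH = 1.52 and pH = 14.00 - 1.52 = 12.48.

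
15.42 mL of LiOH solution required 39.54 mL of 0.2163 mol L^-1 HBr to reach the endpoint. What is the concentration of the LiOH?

n(HBr) delivered = 0.2163 x 0.03954 = 0.008553 mol.
For a 1:1 reaction, n(LiOH) = 0.008553 mol.
[LiOH] = 0.008553 mol / 0.01542 L = 0.555 M.

0.555 M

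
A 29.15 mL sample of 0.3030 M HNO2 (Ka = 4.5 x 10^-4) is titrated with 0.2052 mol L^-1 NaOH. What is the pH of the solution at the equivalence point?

8.22

n(HNO2) = 0.3030 x 0.02915 = 0.008832 mol; V(NaOH) at equivalence = 0.008832/0.2052 = 0.04304 L.
At equivalence all the acid is converted to NO2-; total volume = 0.02915 + 0.04304 = 0.07219 L, so [NO2-] = 0.008832/0.07219 = 0.1223 M.
Kb = Kw/Ka = 1.0e-14 / 4.5 x 10^-4 = 2.22e-11.
[OH^-] = sqrt(Kb x [NO2-]) = sqrt(2.22e-11 x 0.1223) = 1.65e-6 M.
pOH = 5.78, so pH = 14.00 - 5.78 = 8.22.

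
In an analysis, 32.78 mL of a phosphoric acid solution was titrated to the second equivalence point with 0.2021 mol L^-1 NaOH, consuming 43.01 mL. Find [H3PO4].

n(NaOH) = 0.2021 x 0.04301 = 0.008692 mol.
At the second equivalence point, 2 mol OH^- react per mol H3PO4, so n(H3PO4) = 0.008692 / 2 = 0.004346 mol.
[H3PO4] = 0.004346 / 0.03278 L = 0.133 M.

0.133 M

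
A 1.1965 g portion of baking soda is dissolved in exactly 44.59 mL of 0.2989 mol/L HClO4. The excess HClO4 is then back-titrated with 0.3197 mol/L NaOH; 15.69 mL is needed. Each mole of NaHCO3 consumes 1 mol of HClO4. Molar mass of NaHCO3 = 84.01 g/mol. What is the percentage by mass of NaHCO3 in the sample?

58.4%

Total n(HClO4) added = 0.2989 x 0.04459 = 0.01333 mol.
n(NaOH) used = 0.3197 x 0.01569 = 0.005016 mol, which equals the excess n(HClO4).
So n(HClO4) consumed by the sample = 0.01333 - 0.005016 = 0.008312 mol.
n(NaHCO3) = 0.008312 / 1 = 0.008312 mol.
mass NaHCO3 = 0.008312 x 84.01 = 0.6983 g, so %NaHCO3 = 0.6983/1.1965 x 100 = 58.4%.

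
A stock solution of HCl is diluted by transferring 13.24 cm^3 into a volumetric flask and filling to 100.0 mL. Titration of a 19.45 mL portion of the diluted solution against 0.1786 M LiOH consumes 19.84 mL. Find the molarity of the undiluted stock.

1.38 M

n(LiOH) = 0.1786 x 0.01984 = 0.003543 mol.
n(HCl) in the aliquot = 0.003543 mol.
[diluted HCl] = 0.003543 / 0.01945 = 0.1822 M.
Dilution factor = 100.0/13.24 = 7.553, so [stock] = 0.1822 x 7.553 = 1.38 M.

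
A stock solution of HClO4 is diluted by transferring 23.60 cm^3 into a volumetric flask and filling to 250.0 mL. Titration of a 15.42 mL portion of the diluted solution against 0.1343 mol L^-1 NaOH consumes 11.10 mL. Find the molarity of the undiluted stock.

1.02 M

n(NaOH) = 0.1343 x 0.01110 = 0.001491 mol.
n(HClO4) in the aliquot = 0.001491 mol.
[diluted HClO4] = 0.001491 / 0.01542 = 0.09668 M.
Dilution factor = 250.0/23.60 = 10.59, so [stock] = 0.09668 x 10.59 = 1.02 M.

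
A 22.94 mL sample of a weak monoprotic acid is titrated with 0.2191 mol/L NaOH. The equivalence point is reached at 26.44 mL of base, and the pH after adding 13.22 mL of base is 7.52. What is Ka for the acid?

13.22 mL is half of the equivalence volume, so this is the half-equivalence point where [HA] = [A^-].
At half-equivalence pH = pKa, so pKa = 7.52.
Ka = 10^(-7.52) = 3.0 x 10^-8.

3.0 x 10^-8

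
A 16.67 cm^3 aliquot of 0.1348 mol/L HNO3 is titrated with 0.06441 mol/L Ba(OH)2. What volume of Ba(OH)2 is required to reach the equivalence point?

17.4 mL

n(HNO3) = 0.1348 mol/L x 0.01667 L = 0.002247 mol.
The neutralisation is 2 HNO3 : 1 Ba(OH)2, so n(Ba(OH)2) = 0.002247 x 1/2 = 0.001124 mol.
V(Ba(OH)2) = 0.001124 / 0.06441 = 0.01744 L = 17.4 mL.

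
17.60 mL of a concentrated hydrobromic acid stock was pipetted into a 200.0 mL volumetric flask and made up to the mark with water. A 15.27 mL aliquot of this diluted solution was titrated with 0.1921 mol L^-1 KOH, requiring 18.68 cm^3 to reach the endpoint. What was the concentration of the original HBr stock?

n(KOH) = 0.1921 x 0.01868 = 0.003588 mol.
n(HBr) in the aliquot = 0.003588 mol.
[diluted HBr] = 0.003588 / 0.01527 = 0.2350 M.
Dilution factor = 200.0/17.60 = 11.36, so [stock] = 0.2350 x 11.36 = 2.67 M.

2.67 M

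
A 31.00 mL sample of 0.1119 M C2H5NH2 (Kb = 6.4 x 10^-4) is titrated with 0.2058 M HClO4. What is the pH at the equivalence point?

5.97

n(C2H5NH2) = 0.1119 x 0.03100 = 0.003469 mol; V(HClO4) at equivalence = 0.003469/0.2058 = 0.01686 L.
At equivalence the base is fully converted to C2H5NH3+; total volume = 0.04786 L, so [C2H5NH3+] = 0.003469/0.04786 = 0.07249 M.
Ka(C2H5NH3+) = Kw/Kb = 1.0e-14 / 6.4 x 10^-4 = 1.56e-11.
[H^+] = sqrt(Ka x [C2H5NH3+]) = sqrt(1.56e-11 x 0.07249) = 1.06e-6 M.
pH = -log(1.06e-6) = 5.97.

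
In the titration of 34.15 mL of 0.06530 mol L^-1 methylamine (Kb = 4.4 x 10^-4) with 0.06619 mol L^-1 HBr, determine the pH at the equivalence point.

6.06

n(CH3NH2) = 0.06530 x 0.03415 = 0.002230 mol; V(HBr) at equivalence = 0.002230/0.06619 = 0.03369 L.
At equivalence the base is fully converted to CH3NH3+; total volume = 0.06784 L, so [CH3NH3+] = 0.002230/0.06784 = 0.03287 M.
Ka(CH3NH3+) = Kw/Kb = 1.0e-14 / 4.4 x 10^-4 = 2.27e-11.
[H^+] = sqrt(Ka x [CH3NH3+]) = sqrt(2.27e-11 x 0.03287) = 8.64e-7 M.
pH = -log(8.64e-7) = 6.06.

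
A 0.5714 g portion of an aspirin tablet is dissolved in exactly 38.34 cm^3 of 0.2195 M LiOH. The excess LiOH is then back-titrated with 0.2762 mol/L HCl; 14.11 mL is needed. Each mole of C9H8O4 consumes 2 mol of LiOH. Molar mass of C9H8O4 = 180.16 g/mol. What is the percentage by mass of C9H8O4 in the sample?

71.2%

Total n(LiOH) added = 0.2195 x 0.03834 = 0.008416 mol.
n(HCl) used = 0.2762 x 0.01411 = 0.003897 mol, which equals the excess n(LiOH).
So n(LiOH) consumed by the sample = 0.008416 - 0.003897 = 0.004518 mol.
n(C9H8O4) = 0.004518 / 2 = 0.002259 mol.
mass C9H8O4 = 0.002259 x 180.16 = 0.4070 g, so %C9H8O4 = 0.4070/0.5714 x 100 = 71.2%.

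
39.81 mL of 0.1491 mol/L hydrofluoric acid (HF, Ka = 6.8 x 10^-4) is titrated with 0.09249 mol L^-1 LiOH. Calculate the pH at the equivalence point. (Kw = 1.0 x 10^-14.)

n(HF) = 0.1491 x 0.03981 = 0.005936 mol; V(LiOH) at equivalence = 0.005936/0.09249 = 0.06418 L.
At equivalence all the acid is converted to F-; total volume = 0.03981 + 0.06418 = 0.1040 L, so [F-] = 0.005936/0.1040 = 0.05708 M.
Kb = Kw/Ka = 1.0e-14 / 6.8 x 10^-4 = 1.47e-11.
[OH^-] = sqrt(Kb x [F-]) = sqrt(1.47e-11 x 0.05708) = 9.16e-7 M.
pOH = 6.04, so pH = 14.00 - 6.04 = 7.96.

7.96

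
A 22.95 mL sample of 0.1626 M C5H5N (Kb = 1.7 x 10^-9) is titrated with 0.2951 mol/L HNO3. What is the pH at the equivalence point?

3.10

n(C5H5N) = 0.1626 x 0.02295 = 0.003732 mol; V(HNO3) at equivalence = 0.003732/0.2951 = 0.01265 L.
At equivalence the base is fully converted to C5H5NH+; total volume = 0.03560 L, so [C5H5NH+] = 0.003732/0.03560 = 0.1048 M.
Ka(C5H5NH+) = Kw/Kb = 1.0e-14 / 1.7 x 10^-9 = 5.88e-6.
[H^+] = sqrt(Ka x [C5H5NH+]) = sqrt(5.88e-6 x 0.1048) = 0.000785 M.
pH = -log(0.000785) = 3.10.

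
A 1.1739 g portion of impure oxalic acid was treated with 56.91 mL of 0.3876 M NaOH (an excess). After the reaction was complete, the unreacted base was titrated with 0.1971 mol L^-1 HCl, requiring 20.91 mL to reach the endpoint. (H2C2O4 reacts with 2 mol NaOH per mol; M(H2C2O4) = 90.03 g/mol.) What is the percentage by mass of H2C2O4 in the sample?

68.8%

Total n(NaOH) added = 0.3876 x 0.05691 = 0.02206 mol.
n(HCl) used = 0.1971 x 0.02091 = 0.004121 mol, which equals the excess n(NaOH).
So n(NaOH) consumed by the sample = 0.02206 - 0.004121 = 0.01794 mol.
n(H2C2O4) = 0.01794 / 2 = 0.008968 mol.
mass H2C2O4 = 0.008968 x 90.03 = 0.8074 g, so %H2C2O4 = 0.8074/1.1739 x 100 = 68.8%.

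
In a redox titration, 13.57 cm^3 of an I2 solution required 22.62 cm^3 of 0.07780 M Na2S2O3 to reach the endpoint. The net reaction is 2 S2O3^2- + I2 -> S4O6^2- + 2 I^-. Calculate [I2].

n(Na2S2O3) = 0.07780 x 0.02262 = 0.001760 mol.
From the balanced equation, 2 mol Na2S2O3 reacts with 1 mol I2, so n(I2) = 0.001760 x 1/2 = 0.0008799 mol.
[I2] = 0.0008799 / 0.01357 L = 0.0648 M.

0.0648 M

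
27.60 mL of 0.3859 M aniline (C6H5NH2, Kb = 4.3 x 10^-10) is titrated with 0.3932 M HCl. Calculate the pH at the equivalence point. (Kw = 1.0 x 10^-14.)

2.67

n(C6H5NH2) = 0.3859 x 0.02760 = 0.01065 mol; V(HCl) at equivalence = 0.01065/0.3932 = 0.02709 L.
At equivalence the base is fully converted to C6H5NH3+; total volume = 0.05469 L, so [C6H5NH3+] = 0.01065/0.05469 = 0.1948 M.
Ka(C6H5NH3+) = Kw/Kb = 1.0e-14 / 4.3 x 10^-10 = 2.33e-5.
[H^+] = sqrt(Ka x [C6H5NH3+]) = sqrt(2.33e-5 x 0.1948) = 0.00213 M.
pH = -log(0.00213) = 2.67.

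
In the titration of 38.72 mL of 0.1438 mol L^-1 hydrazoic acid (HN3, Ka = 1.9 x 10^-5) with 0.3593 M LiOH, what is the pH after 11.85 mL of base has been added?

5.23

Initial n(HN3) = 0.1438 x 0.03872 = 0.005568 mol.
n(LiOH) added = 0.3593 x 0.01185 = 0.004258 mol, converting that many moles of HN3 to N3-.
Remaining n(HN3) = 0.001310 mol; n(N3-) = 0.004258 mol.
By Henderson-Hasselbalch, pH = pKa + log([A^-]/[HA]) = 4.72 + log(0.004258/0.001310) = 4.72 + (+0.51) = 5.23.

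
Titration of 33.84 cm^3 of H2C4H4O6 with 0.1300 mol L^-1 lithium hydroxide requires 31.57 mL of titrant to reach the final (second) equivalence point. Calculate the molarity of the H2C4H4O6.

0.0606 M

n(LiOH) = 0.1300 x 0.03157 = 0.004104 mol.
At the final (second) equivalence point, 2 mol OH^- react per mol H2C4H4O6, so n(H2C4H4O6) = 0.004104 / 2 = 0.002052 mol.
[H2C4H4O6] = 0.002052 / 0.03384 L = 0.0606 M.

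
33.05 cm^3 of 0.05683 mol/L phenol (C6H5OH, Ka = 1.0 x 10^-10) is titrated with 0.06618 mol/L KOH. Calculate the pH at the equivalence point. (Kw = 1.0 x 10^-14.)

n(C6H5OH) = 0.05683 x 0.03305 = 0.001878 mol; V(KOH) at equivalence = 0.001878/0.06618 = 0.02838 L.
At equivalence all the acid is converted to C6H5O-; total volume = 0.03305 + 0.02838 = 0.06143 L, so [C6H5O-] = 0.001878/0.06143 = 0.03057 M.
Kb = Kw/Ka = 1.0e-14 / 1.0 x 10^-10 = 0.000100.
[OH^-] = sqrt(Kb x [C6H5O-]) = sqrt(0.000100 x 0.03057) = 0.00175 M.
pOH = 2.76, so pH = 14.00 - 2.76 = 11.24.

11.24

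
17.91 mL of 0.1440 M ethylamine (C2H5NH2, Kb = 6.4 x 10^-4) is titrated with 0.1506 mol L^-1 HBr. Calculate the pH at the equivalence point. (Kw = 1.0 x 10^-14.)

5.97

n(C2H5NH2) = 0.1440 x 0.01791 = 0.002579 mol; V(HBr) at equivalence = 0.002579/0.1506 = 0.01713 L.
At equivalence the base is fully converted to C2H5NH3+; total volume = 0.03504 L, so [C2H5NH3+] = 0.002579/0.03504 = 0.07361 M.
Ka(C2H5NH3+) = Kw/Kb = 1.0e-14 / 6.4 x 10^-4 = 1.56e-11.
[H^+] = sqrt(Ka x [C2H5NH3+]) = sqrt(1.56e-11 x 0.07361) = 1.07e-6 M.
pH = -log(1.07e-6) = 5.97.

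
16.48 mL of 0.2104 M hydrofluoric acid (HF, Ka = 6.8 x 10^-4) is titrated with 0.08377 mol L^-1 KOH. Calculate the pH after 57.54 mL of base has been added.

n(acid) = 0.2104 x 0.01648 = 0.003467 mol; n(KOH) added = 0.08377 x 0.05754 = 0.004820 mol.
Base is in excess by 0.004820 - 0.003467 = 0.001353 mol in a total volume of 0.07402 L.
[OH^-] = 0.001353/0.07402 = 0.01828 M, so pOH = 1.74 and pH = 14.00 - 1.74 = 12.26.

12.26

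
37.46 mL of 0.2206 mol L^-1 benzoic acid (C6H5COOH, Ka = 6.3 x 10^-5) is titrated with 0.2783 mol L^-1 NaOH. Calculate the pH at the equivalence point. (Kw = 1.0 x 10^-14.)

8.65

n(C6H5COOH) = 0.2206 x 0.03746 = 0.008264 mol; V(NaOH) at equivalence = 0.008264/0.2783 = 0.02969 L.
At equivalence all the acid is converted to C6H5COO-; total volume = 0.03746 + 0.02969 = 0.06715 L, so [C6H5COO-] = 0.008264/0.06715 = 0.1231 M.
Kb = Kw/Ka = 1.0e-14 / 6.3 x 10^-5 = 1.59e-10.
[OH^-] = sqrt(Kb x [C6H5COO-]) = sqrt(1.59e-10 x 0.1231) = 4.42e-6 M.
pOH = 5.35, so pH = 14.00 - 5.35 = 8.65.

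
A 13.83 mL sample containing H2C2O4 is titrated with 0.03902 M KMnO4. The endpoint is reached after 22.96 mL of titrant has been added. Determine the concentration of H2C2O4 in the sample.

0.162 M

n(KMnO4) = 0.03902 x 0.02296 = 0.0008959 mol.
From the balanced equation, 2 mol KMnO4 reacts with 5 mol H2C2O4, so n(H2C2O4) = 0.0008959 x 5/2 = 0.002240 mol.
[H2C2O4] = 0.002240 / 0.01383 L = 0.162 M.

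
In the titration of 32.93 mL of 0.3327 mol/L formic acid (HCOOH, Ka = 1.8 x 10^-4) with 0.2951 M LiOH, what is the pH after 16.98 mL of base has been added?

3.67

Initial n(HCOOH) = 0.3327 x 0.03293 = 0.01096 mol.
n(LiOH) added = 0.2951 x 0.01698 = 0.005011 mol, converting that many moles of HCOOH to HCOO-.
Remaining n(HCOOH) = 0.005945 mol; n(HCOO-) = 0.005011 mol.
By Henderson-Hasselbalch, pH = pKa + log([A^-]/[HA]) = 3.74 + log(0.005011/0.005945) = 3.74 + (-0.07) = 3.67.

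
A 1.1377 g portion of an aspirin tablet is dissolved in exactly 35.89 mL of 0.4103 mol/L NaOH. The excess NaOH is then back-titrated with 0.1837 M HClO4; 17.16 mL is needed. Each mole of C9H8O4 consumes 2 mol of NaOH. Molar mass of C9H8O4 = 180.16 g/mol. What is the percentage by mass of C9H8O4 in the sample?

Total n(NaOH) added = 0.4103 x 0.03589 = 0.01473 mol.
n(HClO4) used = 0.1837 x 0.01716 = 0.003152 mol, which equals the excess n(NaOH).
So n(NaOH) consumed by the sample = 0.01473 - 0.003152 = 0.01157 mol.
n(C9H8O4) = 0.01157 / 2 = 0.005787 mol.
mass C9H8O4 = 0.005787 x 180.16 = 1.043 g, so %C9H8O4 = 1.043/1.1377 x 100 = 91.6%.

91.6%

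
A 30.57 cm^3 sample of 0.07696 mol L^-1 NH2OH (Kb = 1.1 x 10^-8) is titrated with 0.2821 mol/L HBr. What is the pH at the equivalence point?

3.63

n(NH2OH) = 0.07696 x 0.03057 = 0.002353 mol; V(HBr) at equivalence = 0.002353/0.2821 = 0.008340 L.
At equivalence the base is fully converted to NH3OH+; total volume = 0.03891 L, so [NH3OH+] = 0.002353/0.03891 = 0.06046 M.
Ka(NH3OH+) = Kw/Kb = 1.0e-14 / 1.1 x 10^-8 = 9.09e-7.
[H^+] = sqrt(Ka x [NH3OH+]) = sqrt(9.09e-7 x 0.06046) = 0.000234 M.
pH = -log(0.000234) = 3.63.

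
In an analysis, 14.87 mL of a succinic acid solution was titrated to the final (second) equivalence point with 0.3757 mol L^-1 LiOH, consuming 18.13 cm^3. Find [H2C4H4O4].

n(LiOH) = 0.3757 x 0.01813 = 0.006811 mol.
At the final (second) equivalence point, 2 mol OH^- react per mol H2C4H4O4, so n(H2C4H4O4) = 0.006811 / 2 = 0.003406 mol.
[H2C4H4O4] = 0.003406 / 0.01487 L = 0.229 M.

0.229 M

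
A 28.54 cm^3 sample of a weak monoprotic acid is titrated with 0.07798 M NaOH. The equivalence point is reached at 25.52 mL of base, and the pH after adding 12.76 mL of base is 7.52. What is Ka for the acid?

3.0 x 10^-8

12.76 mL is half of the equivalence volume, so this is the half-equivalence point where [HA] = [A^-].
At half-equivalence pH = pKa, so pKa = 7.52.
Ka = 10^(-7.52) = 3.0 x 10^-8.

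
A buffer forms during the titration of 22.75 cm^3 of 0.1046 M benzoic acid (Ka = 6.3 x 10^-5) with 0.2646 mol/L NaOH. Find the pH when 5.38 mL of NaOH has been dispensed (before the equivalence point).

Initial n(C6H5COOH) = 0.1046 x 0.02275 = 0.002380 mol.
n(NaOH) added = 0.2646 x 0.005380 = 0.001424 mol, converting that many moles of C6H5COOH to C6H5COO-.
Remaining n(C6H5COOH) = 0.0009561 mol; n(C6H5COO-) = 0.001424 mol.
By Henderson-Hasselbalch, pH = pKa + log([A^-]/[HA]) = 4.20 + log(0.001424/0.0009561) = 4.20 + (+0.17) = 4.37.

4.37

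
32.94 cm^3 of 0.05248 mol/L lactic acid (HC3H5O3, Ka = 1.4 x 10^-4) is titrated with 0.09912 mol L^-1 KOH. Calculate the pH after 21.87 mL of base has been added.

n(acid) = 0.05248 x 0.03294 = 0.001729 mol; n(KOH) added = 0.09912 x 0.02187 = 0.002168 mol.
Base is in excess by 0.002168 - 0.001729 = 0.0004391 mol in a total volume of 0.05481 L.
[OH^-] = 0.0004391/0.05481 = 0.008011 M, so pOH = 2.10 and pH = 14.00 - 2.10 = 11.90.

11.90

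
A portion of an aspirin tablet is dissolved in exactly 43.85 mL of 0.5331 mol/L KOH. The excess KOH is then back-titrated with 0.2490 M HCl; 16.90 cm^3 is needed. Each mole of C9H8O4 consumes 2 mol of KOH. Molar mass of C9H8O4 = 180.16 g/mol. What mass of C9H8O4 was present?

Total n(KOH) added = 0.5331 x 0.04385 = 0.02338 mol.
n(HCl) used = 0.2490 x 0.01690 = 0.004208 mol, which equals the excess n(KOH).
So n(KOH) consumed by the sample = 0.02338 - 0.004208 = 0.01917 mol.
n(C9H8O4) = 0.01917 / 2 = 0.009584 mol.
mass = 0.009584 mol x 180.16 g/mol = 1.73 g.

1.73 g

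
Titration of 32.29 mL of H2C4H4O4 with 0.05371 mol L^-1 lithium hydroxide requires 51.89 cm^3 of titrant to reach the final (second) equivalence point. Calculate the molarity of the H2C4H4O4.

0.0432 M

n(LiOH) = 0.05371 x 0.05189 = 0.002787 mol.
At the final (second) equivalence point, 2 mol OH^- react per mol H2C4H4O4, so n(H2C4H4O4) = 0.002787 / 2 = 0.001394 mol.
[H2C4H4O4] = 0.001394 / 0.03229 L = 0.0432 M.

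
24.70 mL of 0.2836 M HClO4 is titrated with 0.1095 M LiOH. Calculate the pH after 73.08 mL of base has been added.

12.01

n(acid) = 0.2836 x 0.02470 = 0.007005 mol; n(LiOH) added = 0.1095 x 0.07308 = 0.008002 mol.
Base is in excess by 0.008002 - 0.007005 = 0.0009973 mol in a total volume of 0.09778 L.
[OH^-] = 0.0009973/0.09778 = 0.01020 M, so pOH = 1.99 and pH = 14.00 - 1.99 = 12.01.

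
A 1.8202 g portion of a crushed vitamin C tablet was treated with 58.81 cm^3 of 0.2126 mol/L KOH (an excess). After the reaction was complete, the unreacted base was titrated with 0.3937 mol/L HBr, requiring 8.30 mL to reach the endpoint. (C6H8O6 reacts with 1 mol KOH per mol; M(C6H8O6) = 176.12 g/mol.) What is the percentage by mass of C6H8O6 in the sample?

89.4%

Total n(KOH) added = 0.2126 x 0.05881 = 0.01250 mol.
n(HBr) used = 0.3937 x 0.008300 = 0.003268 mol, which equals the excess n(KOH).
So n(KOH) consumed by the sample = 0.01250 - 0.003268 = 0.009235 mol.
n(C6H8O6) = 0.009235 / 1 = 0.009235 mol.
mass C6H8O6 = 0.009235 x 176.12 = 1.627 g, so %C6H8O6 = 1.627/1.8202 x 100 = 89.4%.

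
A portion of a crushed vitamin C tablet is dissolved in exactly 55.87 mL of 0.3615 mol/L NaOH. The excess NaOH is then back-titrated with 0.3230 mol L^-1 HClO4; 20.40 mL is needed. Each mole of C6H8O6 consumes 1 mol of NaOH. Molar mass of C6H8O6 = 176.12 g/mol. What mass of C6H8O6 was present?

2.40 g

Total n(NaOH) added = 0.3615 x 0.05587 = 0.02020 mol.
n(HClO4) used = 0.3230 x 0.02040 = 0.006589 mol, which equals the excess n(NaOH).
So n(NaOH) consumed by the sample = 0.02020 - 0.006589 = 0.01361 mol.
n(C6H8O6) = 0.01361 / 1 = 0.01361 mol.
mass = 0.01361 mol x 176.12 g/mol = 2.40 g.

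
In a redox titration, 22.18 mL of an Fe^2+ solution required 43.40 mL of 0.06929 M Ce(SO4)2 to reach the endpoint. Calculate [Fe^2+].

0.136 M

n(Ce(SO4)2) = 0.06929 x 0.04340 = 0.003007 mol.
From the balanced equation, 1 mol Ce(SO4)2 reacts with 1 mol Fe^2+, so n(Fe^2+) = 0.003007 x 1/1 = 0.003007 mol.
[Fe^2+] = 0.003007 / 0.02218 L = 0.136 M.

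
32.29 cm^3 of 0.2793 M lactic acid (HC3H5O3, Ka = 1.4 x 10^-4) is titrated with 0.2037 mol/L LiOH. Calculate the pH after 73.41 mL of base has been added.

12.75

n(acid) = 0.2793 x 0.03229 = 0.009019 mol; n(LiOH) added = 0.2037 x 0.07341 = 0.01495 mol.
Base is in excess by 0.01495 - 0.009019 = 0.005935 mol in a total volume of 0.1057 L.
[OH^-] = 0.005935/0.1057 = 0.05615 M, so pOH = 1.25 and pH = 14.00 - 1.25 = 12.75.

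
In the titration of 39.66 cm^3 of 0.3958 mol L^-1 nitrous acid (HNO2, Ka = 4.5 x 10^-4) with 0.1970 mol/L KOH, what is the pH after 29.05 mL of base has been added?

Initial n(HNO2) = 0.3958 x 0.03966 = 0.01570 mol.
n(KOH) added = 0.1970 x 0.02905 = 0.005723 mol, converting that many moles of HNO2 to NO2-.
Remaining n(HNO2) = 0.009975 mol; n(NO2-) = 0.005723 mol.
By Henderson-Hasselbalch, pH = pKa + log([A^-]/[HA]) = 3.35 + log(0.005723/0.009975) = 3.35 + (-0.24) = 3.11.

3.11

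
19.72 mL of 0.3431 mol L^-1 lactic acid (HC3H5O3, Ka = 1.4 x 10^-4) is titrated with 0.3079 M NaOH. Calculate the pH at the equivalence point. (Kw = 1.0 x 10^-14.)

n(HC3H5O3) = 0.3431 x 0.01972 = 0.006766 mol; V(NaOH) at equivalence = 0.006766/0.3079 = 0.02197 L.
At equivalence all the acid is converted to C3H5O3-; total volume = 0.01972 + 0.02197 = 0.04169 L, so [C3H5O3-] = 0.006766/0.04169 = 0.1623 M.
Kb = Kw/Ka = 1.0e-14 / 1.4 x 10^-4 = 7.14e-11.
[OH^-] = sqrt(Kb x [C3H5O3-]) = sqrt(7.14e-11 x 0.1623) = 3.40e-6 M.
pOH = 5.47, so pH = 14.00 - 5.47 = 8.53.

8.53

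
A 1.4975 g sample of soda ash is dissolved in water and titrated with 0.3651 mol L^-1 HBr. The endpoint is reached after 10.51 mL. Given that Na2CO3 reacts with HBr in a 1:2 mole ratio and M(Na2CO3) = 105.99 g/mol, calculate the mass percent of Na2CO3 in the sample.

13.6%

n(HBr) = 0.3651 x 0.01051 = 0.003837 mol.
n(Na2CO3) = 0.003837 / 2 = 0.001919 mol.
mass of Na2CO3 = 0.001919 x 105.99 = 0.2034 g.
% purity = 0.2034 / 1.4975 x 100 = 13.6%.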